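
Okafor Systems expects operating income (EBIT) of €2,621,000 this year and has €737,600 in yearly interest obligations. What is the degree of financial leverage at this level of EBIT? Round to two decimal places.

Annual interest charges come to €737,600.00.
DFL = EBIT ÷ (EBIT − I) = €2,621,000 ÷ (€2,621,000 − €737,600.00) = €2,621,000 ÷ €1,883,400.00 = 1.3916.

1.39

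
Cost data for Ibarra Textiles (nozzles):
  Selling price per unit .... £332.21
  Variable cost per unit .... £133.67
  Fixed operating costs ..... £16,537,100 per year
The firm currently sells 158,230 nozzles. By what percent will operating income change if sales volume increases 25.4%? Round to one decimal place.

+53.6%

At 158,230 units, contribution = 158,230 × £198.54 = £31,414,984.20.
Operating income = contribution − fixed costs = £31,414,984.20 − £16,537,100 = £14,877,884.20.
Degree of operating leverage = £31,414,984.20 / £14,877,884.20 = 2.1115.
So EBIT moves 2.1115 × (+25.4%) = +53.6%.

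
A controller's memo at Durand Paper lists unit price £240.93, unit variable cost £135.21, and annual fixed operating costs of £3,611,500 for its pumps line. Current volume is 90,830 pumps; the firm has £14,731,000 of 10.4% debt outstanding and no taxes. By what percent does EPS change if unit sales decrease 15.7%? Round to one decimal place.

Contribution at this volume is 90,830 × £105.72 = £9,602,547.60.
Subtracting fixed costs: EBIT = £9,602,547.60 − £3,611,500 = £5,991,047.60.
After interest of £1,532,024.00, pre-tax earnings = £4,459,023.60.
DCL = total CM / (EBIT − I) = £9,602,547.60 / £4,459,023.60 = 2.1535.
EPS therefore changes by 2.1535 × (-15.7%) = -33.8%.

-33.8%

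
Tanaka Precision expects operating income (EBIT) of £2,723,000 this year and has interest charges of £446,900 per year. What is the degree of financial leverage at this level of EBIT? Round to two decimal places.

1.20

Interest = £446,900.00.
Degree of financial leverage = EBIT / (EBIT − interest) = £2,723,000 / £2,276,100.00 = 1.1963.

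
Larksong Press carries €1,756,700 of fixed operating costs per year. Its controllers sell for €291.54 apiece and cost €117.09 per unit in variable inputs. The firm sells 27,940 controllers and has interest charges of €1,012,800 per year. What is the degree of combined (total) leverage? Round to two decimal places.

2.32

At 27,940 units, contribution = 27,940 × €174.45 = €4,874,133.00.
EBIT = €4,874,133.00 − €1,756,700 = €3,117,433.00. Interest = €1,012,800.00.
DOL = €4,874,133.00 ÷ €3,117,433.00 = 1.5635; DFL = €3,117,433.00 ÷ €2,104,633.00 = 1.4812.
Combined leverage = 1.5635 × 1.4812 = 2.3159.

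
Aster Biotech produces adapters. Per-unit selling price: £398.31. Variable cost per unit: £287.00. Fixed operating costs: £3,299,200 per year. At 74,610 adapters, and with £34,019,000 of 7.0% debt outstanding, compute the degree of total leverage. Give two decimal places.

3.16

At 74,610 units, contribution = 74,610 × £111.31 = £8,304,839.10.
Subtracting fixed costs: EBIT = £8,304,839.10 − £3,299,200 = £5,005,639.10. Interest = £2,381,330.00.
DOL = £8,304,839.10 ÷ £5,005,639.10 = 1.6591; DFL = £5,005,639.10 ÷ £2,624,309.10 = 1.9074.
DCL = DOL × DFL = 1.6591 × 1.9074 = 3.1646.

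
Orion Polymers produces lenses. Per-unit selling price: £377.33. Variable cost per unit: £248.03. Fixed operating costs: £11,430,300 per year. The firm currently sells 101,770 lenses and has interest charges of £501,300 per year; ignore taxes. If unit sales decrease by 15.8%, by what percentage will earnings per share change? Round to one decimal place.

Total contribution margin = 101,770 × £129.30 = £13,158,861.00.
EBIT = £13,158,861.00 − £11,430,300 = £1,728,561.00.
After interest of £501,300.00, pre-tax earnings = £1,227,261.00.
Degree of combined leverage = contribution ÷ (EBIT − I) = £13,158,861.00 ÷ £1,227,261.00 = 10.7221.
%ΔEPS = DCL × %ΔSales = 10.7221 × -15.8% = -169.4%.

-169.4%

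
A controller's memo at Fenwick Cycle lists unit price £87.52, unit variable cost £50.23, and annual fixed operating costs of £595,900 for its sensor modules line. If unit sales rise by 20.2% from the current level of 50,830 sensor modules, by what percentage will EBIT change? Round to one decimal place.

At 50,830 units, contribution = 50,830 × £37.29 = £1,895,450.70.
EBIT = £1,895,450.70 − £595,900 = £1,299,550.70.
So DOL = total CM / EBIT = £1,895,450.70 / £1,299,550.70 = 1.4585.
Operating income changes by 1.4585 × +20.2% = +29.5%.

+29.5%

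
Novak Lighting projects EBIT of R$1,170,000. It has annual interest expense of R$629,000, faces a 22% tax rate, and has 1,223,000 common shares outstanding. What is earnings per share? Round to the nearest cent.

Pre-tax income = R$1,170,000 − R$629,000.00 = R$541,000.00.
Net income = R$541,000.00 × (1 − 0.22) = R$421,980.00.
EPS = R$421,980.00 ÷ 1,223,000 = R$0.35.

R$0.35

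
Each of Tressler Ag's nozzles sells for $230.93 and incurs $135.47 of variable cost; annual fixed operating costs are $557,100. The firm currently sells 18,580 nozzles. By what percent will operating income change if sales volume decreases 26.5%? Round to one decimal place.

-38.6%

Contribution at this volume is 18,580 × $95.46 = $1,773,646.80.
EBIT = $1,773,646.80 − $557,100 = $1,216,546.80.
Degree of operating leverage = $1,773,646.80 / $1,216,546.80 = 1.4579.
Operating income changes by 1.4579 × -26.5% = -38.6%.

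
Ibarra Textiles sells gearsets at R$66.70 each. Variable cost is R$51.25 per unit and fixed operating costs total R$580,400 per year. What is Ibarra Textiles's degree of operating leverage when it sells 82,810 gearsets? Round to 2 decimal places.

1.83

At 82,810 units, contribution = 82,810 × R$15.45 = R$1,279,414.50.
Operating income = contribution − fixed costs = R$1,279,414.50 − R$580,400 = R$699,014.50.
So DOL = total CM / EBIT = R$1,279,414.50 / R$699,014.50 = 1.8303.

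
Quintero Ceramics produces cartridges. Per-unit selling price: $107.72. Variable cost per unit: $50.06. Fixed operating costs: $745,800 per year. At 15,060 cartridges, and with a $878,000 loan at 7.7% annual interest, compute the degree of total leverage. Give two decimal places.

Total contribution margin = 15,060 × $57.66 = $868,359.60.
EBIT = $868,359.60 − $745,800 = $122,559.60. Interest = $67,606.00, so EBIT − I = $54,953.60.
Degree of total leverage = total CM / (EBIT − interest) = $868,359.60 / $54,953.60 = 15.8017.

15.80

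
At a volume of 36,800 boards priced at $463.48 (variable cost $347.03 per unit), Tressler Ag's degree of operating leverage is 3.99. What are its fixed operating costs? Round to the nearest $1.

$3,211,335

Contribution at this volume is 36,800 × $116.45 = $4,285,360.00.
Since DOL = CM ÷ EBIT, EBIT = $4,285,360.00 ÷ 3.99 = $1,074,025.06.
Fixed costs = CM − EBIT = $4,285,360.00 − $1,074,025.06 = $3,211,335.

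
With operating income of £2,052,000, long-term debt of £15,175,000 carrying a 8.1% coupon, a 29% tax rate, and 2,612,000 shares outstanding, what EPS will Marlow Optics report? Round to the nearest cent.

Interest = £1,229,175.00, so EBT = £2,052,000 − £1,229,175.00 = £822,825.00.
Net income = £822,825.00 × (1 − 0.29) = £584,205.75.
Per share: £584,205.75 / 2,612,000 shares = £0.22.

£0.22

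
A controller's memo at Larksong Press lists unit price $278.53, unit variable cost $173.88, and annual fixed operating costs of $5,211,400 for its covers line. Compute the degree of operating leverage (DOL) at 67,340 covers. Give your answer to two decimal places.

3.84

Contribution at this volume is 67,340 × $104.65 = $7,047,131.00.
Operating income = contribution − fixed costs = $7,047,131.00 − $5,211,400 = $1,835,731.00.
So DOL = total CM / EBIT = $7,047,131.00 / $1,835,731.00 = 3.8389.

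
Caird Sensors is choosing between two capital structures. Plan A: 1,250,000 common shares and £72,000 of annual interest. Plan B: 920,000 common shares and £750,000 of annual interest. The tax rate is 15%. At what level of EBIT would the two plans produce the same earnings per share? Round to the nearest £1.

At indifference, (EBIT − 72,000)(1 − t)/1,250,000 = (EBIT − 750,000)(1 − t)/920,000.
Cancelling (1 − t) and cross-multiplying: 920,000·(EBIT − 72,000) = 1,250,000·(EBIT − 750,000).
EBIT × (1,250,000 − 920,000) = 750,000 × 1,250,000 − 72,000 × 920,000 = 871,260,000,000, so EBIT = 871,260,000,000 ÷ 330,000 = 2,640,181.82.

£2,640,182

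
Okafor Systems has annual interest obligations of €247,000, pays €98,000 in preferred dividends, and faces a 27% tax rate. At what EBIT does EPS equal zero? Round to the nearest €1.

€381,247

Preferred dividends are paid after tax, so their pre-tax equivalent is €98,000 ÷ (1 − 0.27) = €134,246.58.
EPS = 0 when EBIT covers interest plus the pre-tax preferred burden: €247,000 + €134,246.58 = €381,246.58.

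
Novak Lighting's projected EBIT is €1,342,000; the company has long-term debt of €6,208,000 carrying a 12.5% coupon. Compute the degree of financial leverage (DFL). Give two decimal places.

Annual interest charges come to €776,000.00.
DFL = EBIT ÷ (EBIT − I) = €1,342,000 ÷ (€1,342,000 − €776,000.00) = €1,342,000 ÷ €566,000.00 = 2.3710.

2.37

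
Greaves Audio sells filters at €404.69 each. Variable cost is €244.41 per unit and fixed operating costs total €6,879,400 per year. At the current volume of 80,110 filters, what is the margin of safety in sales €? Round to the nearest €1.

Unit CM = price − variable cost = €404.69 − €244.41 = €160.28. Break-even units = €6,879,400 ÷ €160.28 = 42,921.14; break-even revenue = 42,921.14 × €404.69 = €17,369,755.34.
Actual sales revenue = 80,110 × €404.69 = €32,419,715.90.
Margin of safety = €32,419,715.90 − €17,369,755.34 = €15,049,961.

€15,049,961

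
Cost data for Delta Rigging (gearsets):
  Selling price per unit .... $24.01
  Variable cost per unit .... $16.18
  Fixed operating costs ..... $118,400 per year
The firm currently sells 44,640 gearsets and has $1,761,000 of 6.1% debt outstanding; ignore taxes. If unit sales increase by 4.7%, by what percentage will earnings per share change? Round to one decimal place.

+13.3%

At 44,640 units, contribution = 44,640 × $7.83 = $349,531.20.
Subtracting fixed costs: EBIT = $349,531.20 − $118,400 = $231,131.20.
Interest = $107,421.00, so EBIT − I = $123,710.20.
DCL = total CM / (EBIT − I) = $349,531.20 / $123,710.20 = 2.8254.
EPS therefore changes by 2.8254 × (+4.7%) = +13.3%.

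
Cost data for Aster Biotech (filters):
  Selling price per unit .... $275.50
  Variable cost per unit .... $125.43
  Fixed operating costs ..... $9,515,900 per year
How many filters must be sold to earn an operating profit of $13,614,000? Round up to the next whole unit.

Contribution margin per unit = $275.50 − $125.43 = $150.07.
Units = (FC + target) / CM = ($9,515,900 + $13,614,000) / $150.07 = 154,127.41, so 154,128 filters.

154,128 filters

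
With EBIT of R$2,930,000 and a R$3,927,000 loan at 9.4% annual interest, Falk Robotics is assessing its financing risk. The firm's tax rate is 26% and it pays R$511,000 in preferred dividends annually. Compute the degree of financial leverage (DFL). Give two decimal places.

Annual interest charges come to R$369,138.00.
Pre-tax preferred-dividend burden = R$511,000 ÷ (1 − 0.26) = R$690,540.54.
DFL = EBIT ÷ [EBIT − I − D_p/(1−t)] = R$2,930,000 ÷ [R$2,930,000 − R$369,138.00 − R$690,540.54] = R$2,930,000 ÷ R$1,870,321.46 = 1.5666.

1.57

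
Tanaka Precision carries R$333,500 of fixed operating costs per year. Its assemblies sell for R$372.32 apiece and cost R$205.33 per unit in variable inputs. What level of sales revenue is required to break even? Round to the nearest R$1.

R$743,570

Contribution margin per unit = R$372.32 − R$205.33 = R$166.99, a CM ratio of R$166.99 ÷ R$372.32 = 0.4485.
Break-even revenue = fixed costs × price ÷ CM = R$333,500 × R$372.32 ÷ R$166.99 = R$743,570.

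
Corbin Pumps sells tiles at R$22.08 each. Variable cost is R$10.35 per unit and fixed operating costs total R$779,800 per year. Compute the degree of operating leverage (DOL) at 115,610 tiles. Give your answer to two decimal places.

At 115,610 units, contribution = 115,610 × R$11.73 = R$1,356,105.30.
EBIT = R$1,356,105.30 − R$779,800 = R$576,305.30.
Degree of operating leverage = R$1,356,105.30 / R$576,305.30 = 2.3531.

2.35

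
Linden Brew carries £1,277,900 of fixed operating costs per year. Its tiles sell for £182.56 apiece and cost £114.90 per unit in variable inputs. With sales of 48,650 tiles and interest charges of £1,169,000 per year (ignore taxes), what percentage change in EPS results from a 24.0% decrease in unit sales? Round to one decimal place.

-93.5%

Contribution at this volume is 48,650 × £67.66 = £3,291,659.00.
Subtracting fixed costs: EBIT = £3,291,659.00 − £1,277,900 = £2,013,759.00.
Interest = £1,169,000.00, so EBIT − I = £844,759.00.
Degree of combined leverage = contribution ÷ (EBIT − I) = £3,291,659.00 ÷ £844,759.00 = 3.8966.
EPS therefore changes by 3.8966 × (-24.0%) = -93.5%.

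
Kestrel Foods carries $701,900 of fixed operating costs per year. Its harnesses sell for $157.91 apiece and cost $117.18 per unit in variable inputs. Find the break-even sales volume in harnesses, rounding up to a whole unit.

17,233 harnesses

Each unit contributes $157.91 − $117.18 = $40.73.
Units to break even: $701,900 ÷ $40.73 = 17,233.00, rounded up to 17,233.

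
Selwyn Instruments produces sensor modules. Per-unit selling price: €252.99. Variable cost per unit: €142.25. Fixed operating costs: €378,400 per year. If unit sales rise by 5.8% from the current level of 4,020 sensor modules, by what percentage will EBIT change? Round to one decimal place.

+38.7%

Total contribution margin = 4,020 × €110.74 = €445,174.80.
Operating income = contribution − fixed costs = €445,174.80 − €378,400 = €66,774.80.
DOL = contribution ÷ EBIT = €445,174.80 ÷ €66,774.80 = 6.6668.
Operating income changes by 6.6668 × +5.8% = +38.7%.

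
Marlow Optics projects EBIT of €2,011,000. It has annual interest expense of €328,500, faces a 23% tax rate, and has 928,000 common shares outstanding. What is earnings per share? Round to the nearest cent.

€1.40

Interest = €328,500.00, so EBT = €2,011,000 − €328,500.00 = €1,682,500.00.
Net income = €1,682,500.00 × (1 − 0.23) = €1,295,525.00.
Per share: €1,295,525.00 / 928,000 shares = €1.40.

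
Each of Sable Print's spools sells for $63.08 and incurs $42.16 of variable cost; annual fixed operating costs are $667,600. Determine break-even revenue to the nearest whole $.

$2,013,012

Contribution margin per unit = $63.08 − $42.16 = $20.92, a CM ratio of $20.92 ÷ $63.08 = 0.3316.
Break-even revenue = fixed costs × price ÷ CM = $667,600 × $63.08 ÷ $20.92 = $2,013,012.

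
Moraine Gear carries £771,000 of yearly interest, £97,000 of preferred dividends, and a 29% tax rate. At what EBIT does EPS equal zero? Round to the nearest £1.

£907,620

Preferred dividends are paid after tax, so their pre-tax equivalent is £97,000 ÷ (1 − 0.29) = £136,619.72.
Financial break-even EBIT = interest + D_p ÷ (1 − t) = £771,000 + £136,619.72 = £907,619.72.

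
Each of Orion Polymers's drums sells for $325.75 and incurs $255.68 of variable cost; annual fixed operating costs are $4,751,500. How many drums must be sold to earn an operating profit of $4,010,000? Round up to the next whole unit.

Contribution margin per unit = $325.75 − $255.68 = $70.07.
Need Q such that Q × $70.07 − $4,751,500 = $4,010,000, i.e. Q = $8,761,500 / $70.07 = 125,039.25 → 125,040.

125,040 drums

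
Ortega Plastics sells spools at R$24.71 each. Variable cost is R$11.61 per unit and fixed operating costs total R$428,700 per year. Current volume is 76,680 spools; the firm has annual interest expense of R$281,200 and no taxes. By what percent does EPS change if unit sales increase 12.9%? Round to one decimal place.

+44.0%

Contribution at this volume is 76,680 × R$13.10 = R$1,004,508.00.
EBIT = R$1,004,508.00 − R$428,700 = R$575,808.00.
Interest = R$281,200.00, so EBIT − I = R$294,608.00.
DCL = total CM / (EBIT − I) = R$1,004,508.00 / R$294,608.00 = 3.4096.
%ΔEPS = DCL × %ΔSales = 3.4096 × +12.9% = +44.0%.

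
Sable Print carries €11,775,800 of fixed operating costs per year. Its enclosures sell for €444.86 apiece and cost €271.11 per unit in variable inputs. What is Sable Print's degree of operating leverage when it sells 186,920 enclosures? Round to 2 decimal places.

At 186,920 units, contribution = 186,920 × €173.75 = €32,477,350.00.
Subtracting fixed costs: EBIT = €32,477,350.00 − €11,775,800 = €20,701,550.00.
So DOL = total CM / EBIT = €32,477,350.00 / €20,701,550.00 = 1.5688.

1.57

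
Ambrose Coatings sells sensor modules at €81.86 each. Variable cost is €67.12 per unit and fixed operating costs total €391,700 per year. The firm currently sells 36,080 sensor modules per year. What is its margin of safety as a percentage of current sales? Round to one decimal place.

Contribution margin per unit = €81.86 − €67.12 = €14.74. Break-even units = €391,700 ÷ €14.74 = 26,573.95; break-even revenue = 26,573.95 × €81.86 = €2,175,343.42.
Current sales = 36,080 × €81.86 = €2,953,508.80.
Margin of safety = (€2,953,508.80 − €2,175,343.42) ÷ €2,953,508.80 = 26.3%.

26.3%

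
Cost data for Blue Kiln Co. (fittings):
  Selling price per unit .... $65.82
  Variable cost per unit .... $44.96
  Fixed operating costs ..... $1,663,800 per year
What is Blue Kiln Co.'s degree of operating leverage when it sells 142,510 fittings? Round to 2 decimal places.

2.27

At 142,510 units, contribution = 142,510 × $20.86 = $2,972,758.60.
Operating income = contribution − fixed costs = $2,972,758.60 − $1,663,800 = $1,308,958.60.
So DOL = total CM / EBIT = $2,972,758.60 / $1,308,958.60 = 2.2711.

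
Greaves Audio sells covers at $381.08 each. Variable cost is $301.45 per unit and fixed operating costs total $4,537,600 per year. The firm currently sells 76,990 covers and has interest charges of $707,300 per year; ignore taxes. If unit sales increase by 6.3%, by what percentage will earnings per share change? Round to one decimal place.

Total contribution margin = 76,990 × $79.63 = $6,130,713.70.
EBIT = $6,130,713.70 − $4,537,600 = $1,593,113.70.
After interest of $707,300.00, pre-tax earnings = $885,813.70.
Degree of combined leverage = contribution ÷ (EBIT − I) = $6,130,713.70 ÷ $885,813.70 = 6.9210.
EPS therefore changes by 6.9210 × (+6.3%) = +43.6%.

+43.6%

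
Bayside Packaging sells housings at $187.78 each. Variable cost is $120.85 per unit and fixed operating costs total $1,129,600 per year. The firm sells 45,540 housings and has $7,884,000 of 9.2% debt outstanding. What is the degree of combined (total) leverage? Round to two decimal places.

Contribution at this volume is 45,540 × $66.93 = $3,047,992.20.
Subtracting fixed costs: EBIT = $3,047,992.20 − $1,129,600 = $1,918,392.20. Interest = $725,328.00, so EBIT − I = $1,193,064.20.
Degree of total leverage = total CM / (EBIT − interest) = $3,047,992.20 / $1,193,064.20 = 2.5548.

2.55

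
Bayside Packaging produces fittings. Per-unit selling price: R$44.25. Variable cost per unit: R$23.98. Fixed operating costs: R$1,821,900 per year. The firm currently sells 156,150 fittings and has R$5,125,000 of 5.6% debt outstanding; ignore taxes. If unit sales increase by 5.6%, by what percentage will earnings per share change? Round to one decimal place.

Contribution at this volume is 156,150 × R$20.27 = R$3,165,160.50.
Subtracting fixed costs: EBIT = R$3,165,160.50 − R$1,821,900 = R$1,343,260.50.
Interest = R$287,000.00, so EBIT − I = R$1,056,260.50.
Degree of combined leverage = contribution ÷ (EBIT − I) = R$3,165,160.50 ÷ R$1,056,260.50 = 2.9966.
%ΔEPS = DCL × %ΔSales = 2.9966 × +5.6% = +16.8%.

+16.8%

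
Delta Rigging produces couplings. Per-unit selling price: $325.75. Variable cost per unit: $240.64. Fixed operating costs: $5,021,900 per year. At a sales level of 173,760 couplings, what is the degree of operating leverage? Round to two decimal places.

1.51

At 173,760 units, contribution = 173,760 × $85.11 = $14,788,713.60.
Operating income = contribution − fixed costs = $14,788,713.60 − $5,021,900 = $9,766,813.60.
DOL = contribution ÷ EBIT = $14,788,713.60 ÷ $9,766,813.60 = 1.5142.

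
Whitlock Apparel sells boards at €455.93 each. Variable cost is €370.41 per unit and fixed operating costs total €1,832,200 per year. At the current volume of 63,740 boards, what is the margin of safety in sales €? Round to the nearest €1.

Unit CM = price − variable cost = €455.93 − €370.41 = €85.52. Break-even units = €1,832,200 ÷ €85.52 = 21,424.23; break-even revenue = 21,424.23 × €455.93 = €9,767,948.39.
Actual sales revenue = 63,740 × €455.93 = €29,060,978.20.
Margin of safety = €29,060,978.20 − €9,767,948.39 = €19,293,030.

€19,293,030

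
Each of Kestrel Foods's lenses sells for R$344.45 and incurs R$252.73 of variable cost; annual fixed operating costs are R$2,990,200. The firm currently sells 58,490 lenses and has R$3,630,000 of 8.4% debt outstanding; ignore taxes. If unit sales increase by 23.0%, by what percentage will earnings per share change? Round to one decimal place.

Total contribution margin = 58,490 × R$91.72 = R$5,364,702.80.
EBIT = R$5,364,702.80 − R$2,990,200 = R$2,374,502.80.
After interest of R$304,920.00, pre-tax earnings = R$2,069,582.80.
DCL = total CM / (EBIT − I) = R$5,364,702.80 / R$2,069,582.80 = 2.5922.
EPS therefore changes by 2.5922 × (+23.0%) = +59.6%.

+59.6%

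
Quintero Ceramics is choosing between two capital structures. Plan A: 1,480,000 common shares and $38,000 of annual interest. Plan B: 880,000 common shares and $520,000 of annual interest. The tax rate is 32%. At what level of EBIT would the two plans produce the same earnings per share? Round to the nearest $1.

At indifference, (EBIT − 38,000)(1 − t)/1,480,000 = (EBIT − 520,000)(1 − t)/880,000.
The (1 − t) factor cancels: (EBIT − 38,000) × 880,000 = (EBIT − 520,000) × 1,480,000.
EBIT × (1,480,000 − 880,000) = 520,000 × 1,480,000 − 38,000 × 880,000 = 736,160,000,000, so EBIT = 736,160,000,000 ÷ 600,000 = 1,226,933.33.

$1,226,933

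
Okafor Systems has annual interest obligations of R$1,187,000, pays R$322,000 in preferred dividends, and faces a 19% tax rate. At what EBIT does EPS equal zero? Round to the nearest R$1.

Preferred dividends are paid after tax, so their pre-tax equivalent is R$322,000 ÷ (1 − 0.19) = R$397,530.86.
Financial break-even EBIT = interest + D_p ÷ (1 − t) = R$1,187,000 + R$397,530.86 = R$1,584,530.86.

R$1,584,531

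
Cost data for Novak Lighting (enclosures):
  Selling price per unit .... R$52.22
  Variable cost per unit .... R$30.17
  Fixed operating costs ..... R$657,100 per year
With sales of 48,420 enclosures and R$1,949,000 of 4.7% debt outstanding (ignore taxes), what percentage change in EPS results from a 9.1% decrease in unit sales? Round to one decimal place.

-30.5%

Total contribution margin = 48,420 × R$22.05 = R$1,067,661.00.
EBIT = R$1,067,661.00 − R$657,100 = R$410,561.00.
After interest of R$91,603.00, pre-tax earnings = R$318,958.00.
DCL = total CM / (EBIT − I) = R$1,067,661.00 / R$318,958.00 = 3.3473.
%ΔEPS = DCL × %ΔSales = 3.3473 × -9.1% = -30.5%.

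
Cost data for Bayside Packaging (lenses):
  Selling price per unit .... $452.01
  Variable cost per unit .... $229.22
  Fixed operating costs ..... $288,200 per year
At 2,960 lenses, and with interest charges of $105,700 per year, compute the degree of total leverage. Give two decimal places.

2.48

Total contribution margin = 2,960 × $222.79 = $659,458.40.
Operating income = contribution − fixed costs = $659,458.40 − $288,200 = $371,258.40. Interest = $105,700.00, so EBIT − I = $265,558.40.
DCL = contribution ÷ (EBIT − I) = $659,458.40 ÷ $265,558.40 = 2.4833.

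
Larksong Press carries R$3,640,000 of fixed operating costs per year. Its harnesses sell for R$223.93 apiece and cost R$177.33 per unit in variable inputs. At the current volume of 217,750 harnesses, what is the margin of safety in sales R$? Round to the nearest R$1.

R$31,269,230

Unit CM = price − variable cost = R$223.93 − R$177.33 = R$46.60. Break-even units = R$3,640,000 ÷ R$46.60 = 78,111.59; break-even revenue = 78,111.59 × R$223.93 = R$17,491,527.90.
Actual sales revenue = 217,750 × R$223.93 = R$48,760,757.50.
Margin of safety = R$48,760,757.50 − R$17,491,527.90 = R$31,269,230.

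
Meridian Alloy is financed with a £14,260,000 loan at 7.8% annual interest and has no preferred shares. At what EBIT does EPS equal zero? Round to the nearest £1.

£1,112,280

Annual interest = 7.8% × £14,260,000 = £1,112,280.00.
Without preferred stock the financial break-even is simply EBIT = interest = £1,112,280.00.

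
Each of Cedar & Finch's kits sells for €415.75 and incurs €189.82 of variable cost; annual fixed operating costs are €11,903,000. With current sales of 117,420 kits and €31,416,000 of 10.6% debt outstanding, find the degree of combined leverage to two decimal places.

2.35

At 117,420 units, contribution = 117,420 × €225.93 = €26,528,700.60.
Operating income = contribution − fixed costs = €26,528,700.60 − €11,903,000 = €14,625,700.60. Interest = €3,330,096.00, so EBIT − I = €11,295,604.60.
DCL = contribution ÷ (EBIT − I) = €26,528,700.60 ÷ €11,295,604.60 = 2.3486.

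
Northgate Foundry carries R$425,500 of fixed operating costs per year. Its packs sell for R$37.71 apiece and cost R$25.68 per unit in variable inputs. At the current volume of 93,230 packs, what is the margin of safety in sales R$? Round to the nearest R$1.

Contribution margin per unit = R$37.71 − R$25.68 = R$12.03. Break-even units = R$425,500 ÷ R$12.03 = 35,369.91; break-even revenue = 35,369.91 × R$37.71 = R$1,333,799.25.
Actual sales revenue = 93,230 × R$37.71 = R$3,515,703.30.
Margin of safety = R$3,515,703.30 − R$1,333,799.25 = R$2,181,904.

R$2,181,904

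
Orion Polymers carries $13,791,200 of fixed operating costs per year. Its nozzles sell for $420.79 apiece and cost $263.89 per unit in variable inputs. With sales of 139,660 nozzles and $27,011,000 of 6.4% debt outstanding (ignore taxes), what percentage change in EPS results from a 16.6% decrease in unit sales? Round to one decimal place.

At 139,660 units, contribution = 139,660 × $156.90 = $21,912,654.00.
Subtracting fixed costs: EBIT = $21,912,654.00 − $13,791,200 = $8,121,454.00.
After interest of $1,728,704.00, pre-tax earnings = $6,392,750.00.
DCL = total CM / (EBIT − I) = $21,912,654.00 / $6,392,750.00 = 3.4277.
%ΔEPS = DCL × %ΔSales = 3.4277 × -16.6% = -56.9%.

-56.9%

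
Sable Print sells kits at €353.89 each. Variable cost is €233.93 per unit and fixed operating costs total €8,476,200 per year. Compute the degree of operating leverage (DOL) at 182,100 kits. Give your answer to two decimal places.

1.63

Total contribution margin = 182,100 × €119.96 = €21,844,716.00.
Subtracting fixed costs: EBIT = €21,844,716.00 − €8,476,200 = €13,368,516.00.
Degree of operating leverage = €21,844,716.00 / €13,368,516.00 = 1.6340.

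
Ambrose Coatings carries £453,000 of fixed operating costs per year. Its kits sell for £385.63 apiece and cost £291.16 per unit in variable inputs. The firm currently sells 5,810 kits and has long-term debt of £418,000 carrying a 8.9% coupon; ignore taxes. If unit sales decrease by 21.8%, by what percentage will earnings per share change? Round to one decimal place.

-203.9%

Contribution at this volume is 5,810 × £94.47 = £548,870.70.
Subtracting fixed costs: EBIT = £548,870.70 − £453,000 = £95,870.70.
Interest = £37,202.00, so EBIT − I = £58,668.70.
DCL = total CM / (EBIT − I) = £548,870.70 / £58,668.70 = 9.3554.
EPS therefore changes by 9.3554 × (-21.8%) = -203.9%.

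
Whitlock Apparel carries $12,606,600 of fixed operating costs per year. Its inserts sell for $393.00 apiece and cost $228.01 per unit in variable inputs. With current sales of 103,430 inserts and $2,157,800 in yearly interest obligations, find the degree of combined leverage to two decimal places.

At 103,430 units, contribution = 103,430 × $164.99 = $17,064,915.70.
EBIT = $17,064,915.70 − $12,606,600 = $4,458,315.70. Interest = $2,157,800.00.
DOL = $17,064,915.70 ÷ $4,458,315.70 = 3.8277; DFL = $4,458,315.70 ÷ $2,300,515.70 = 1.9380.
DCL = DOL × DFL = 3.8277 × 1.9380 = 7.4181.

7.42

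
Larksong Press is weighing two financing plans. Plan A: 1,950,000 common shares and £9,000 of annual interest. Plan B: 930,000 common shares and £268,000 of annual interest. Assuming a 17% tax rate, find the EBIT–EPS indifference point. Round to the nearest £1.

£504,147

Set EPS_A = EPS_B: (EBIT − £9,000)(1 − 0.17) ÷ 1,950,000 = (EBIT − £268,000)(1 − 0.17) ÷ 930,000.
Cancelling (1 − t) and cross-multiplying: 930,000·(EBIT − 9,000) = 1,950,000·(EBIT − 268,000).
Solving, EBIT = (268,000·1,950,000 − 9,000·930,000) / (1,950,000 − 930,000) = 514,230,000,000 / 1,020,000 = 504,147.06.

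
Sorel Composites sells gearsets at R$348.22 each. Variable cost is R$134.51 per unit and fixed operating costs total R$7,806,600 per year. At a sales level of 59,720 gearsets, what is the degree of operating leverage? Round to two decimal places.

At 59,720 units, contribution = 59,720 × R$213.71 = R$12,762,761.20.
Operating income = contribution − fixed costs = R$12,762,761.20 − R$7,806,600 = R$4,956,161.20.
So DOL = total CM / EBIT = R$12,762,761.20 / R$4,956,161.20 = 2.5751.

2.58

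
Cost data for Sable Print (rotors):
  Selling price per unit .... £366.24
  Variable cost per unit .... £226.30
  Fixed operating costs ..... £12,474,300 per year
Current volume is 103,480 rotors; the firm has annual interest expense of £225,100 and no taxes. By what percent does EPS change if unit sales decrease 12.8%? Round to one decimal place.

-104.0%

At 103,480 units, contribution = 103,480 × £139.94 = £14,480,991.20.
EBIT = £14,480,991.20 − £12,474,300 = £2,006,691.20.
Interest = £225,100.00, so EBIT − I = £1,781,591.20.
DCL = total CM / (EBIT − I) = £14,480,991.20 / £1,781,591.20 = 8.1281.
EPS therefore changes by 8.1281 × (-12.8%) = -104.0%.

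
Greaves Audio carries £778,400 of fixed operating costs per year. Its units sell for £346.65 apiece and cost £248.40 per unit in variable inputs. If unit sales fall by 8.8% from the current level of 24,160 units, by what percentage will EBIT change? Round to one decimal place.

Contribution at this volume is 24,160 × £98.25 = £2,373,720.00.
Operating income = contribution − fixed costs = £2,373,720.00 − £778,400 = £1,595,320.00.
So DOL = total CM / EBIT = £2,373,720.00 / £1,595,320.00 = 1.4879.
So EBIT moves 1.4879 × (-8.8%) = -13.1%.

-13.1%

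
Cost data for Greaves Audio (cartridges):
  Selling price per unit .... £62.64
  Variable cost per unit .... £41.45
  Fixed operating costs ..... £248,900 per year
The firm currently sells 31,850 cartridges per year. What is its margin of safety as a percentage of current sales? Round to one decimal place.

63.1%

Unit CM = price − variable cost = £62.64 − £41.45 = £21.19. Break-even units = £248,900 ÷ £21.19 = 11,746.11; break-even revenue = 11,746.11 × £62.64 = £735,776.12.
Current sales = 31,850 × £62.64 = £1,995,084.00.
Margin of safety = (£1,995,084.00 − £735,776.12) ÷ £1,995,084.00 = 63.1%.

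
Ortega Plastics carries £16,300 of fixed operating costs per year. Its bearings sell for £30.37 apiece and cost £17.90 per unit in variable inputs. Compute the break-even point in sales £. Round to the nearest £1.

CM per unit = £30.37 − £17.90 = £12.47; CM ratio = £12.47 / £30.37 = 0.4106.
Break-even revenue = fixed costs × price ÷ CM = £16,300 × £30.37 ÷ £12.47 = £39,698.

£39,698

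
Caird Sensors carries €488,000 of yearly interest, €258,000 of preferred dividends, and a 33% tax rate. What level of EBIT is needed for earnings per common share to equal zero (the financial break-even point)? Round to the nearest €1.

€873,075

Preferred dividends are paid after tax, so their pre-tax equivalent is €258,000 ÷ (1 − 0.33) = €385,074.63.
EPS = 0 when EBIT covers interest plus the pre-tax preferred burden: €488,000 + €385,074.63 = €873,074.63.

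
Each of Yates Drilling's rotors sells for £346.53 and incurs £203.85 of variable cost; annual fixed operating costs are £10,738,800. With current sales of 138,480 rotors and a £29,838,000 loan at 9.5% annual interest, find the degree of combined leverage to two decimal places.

Contribution at this volume is 138,480 × £142.68 = £19,758,326.40.
Subtracting fixed costs: EBIT = £19,758,326.40 − £10,738,800 = £9,019,526.40. Interest = £2,834,610.00.
DOL = £19,758,326.40 ÷ £9,019,526.40 = 2.1906; DFL = £9,019,526.40 ÷ £6,184,916.40 = 1.4583.
DCL = DOL × DFL = 2.1906 × 1.4583 = 3.1946.

3.19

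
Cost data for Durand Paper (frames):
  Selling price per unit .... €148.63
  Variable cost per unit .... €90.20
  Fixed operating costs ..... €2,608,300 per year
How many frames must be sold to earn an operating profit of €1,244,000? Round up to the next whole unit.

Each unit contributes €148.63 − €90.20 = €58.43.
Required volume = (fixed costs + target profit) ÷ CM = (€2,608,300 + €1,244,000) ÷ €58.43 = 65,930.17, so 65,931 frames.

65,931 frames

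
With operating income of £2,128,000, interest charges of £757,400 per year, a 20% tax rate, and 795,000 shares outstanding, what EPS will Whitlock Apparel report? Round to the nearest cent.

Pre-tax income = £2,128,000 − £757,400.00 = £1,370,600.00.
Net income = £1,370,600.00 × (1 − 0.20) = £1,096,480.00.
EPS = £1,096,480.00 ÷ 795,000 = £1.38.

£1.38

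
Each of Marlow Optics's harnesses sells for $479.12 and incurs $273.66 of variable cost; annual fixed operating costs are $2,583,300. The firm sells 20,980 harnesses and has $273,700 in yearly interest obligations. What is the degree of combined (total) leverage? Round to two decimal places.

2.97

Contribution at this volume is 20,980 × $205.46 = $4,310,550.80.
EBIT = $4,310,550.80 − $2,583,300 = $1,727,250.80. Interest = $273,700.00.
DOL = $4,310,550.80 ÷ $1,727,250.80 = 2.4956; DFL = $1,727,250.80 ÷ $1,453,550.80 = 1.1883.
Combined leverage = 2.4956 × 1.1883 = 2.9655.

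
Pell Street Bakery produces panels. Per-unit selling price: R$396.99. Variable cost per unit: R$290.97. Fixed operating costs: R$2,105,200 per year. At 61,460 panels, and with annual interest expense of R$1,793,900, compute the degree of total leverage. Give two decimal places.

2.49

Contribution at this volume is 61,460 × R$106.02 = R$6,515,989.20.
Subtracting fixed costs: EBIT = R$6,515,989.20 − R$2,105,200 = R$4,410,789.20. Interest = R$1,793,900.00.
DOL = R$6,515,989.20 ÷ R$4,410,789.20 = 1.4773; DFL = R$4,410,789.20 ÷ R$2,616,889.20 = 1.6855.
DCL = DOL × DFL = 1.4773 × 1.6855 = 2.4900.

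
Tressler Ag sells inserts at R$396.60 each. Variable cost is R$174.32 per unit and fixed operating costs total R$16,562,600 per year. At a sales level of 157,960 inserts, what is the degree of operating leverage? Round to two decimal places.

Total contribution margin = 157,960 × R$222.28 = R$35,111,348.80.
Operating income = contribution − fixed costs = R$35,111,348.80 − R$16,562,600 = R$18,548,748.80.
Degree of operating leverage = R$35,111,348.80 / R$18,548,748.80 = 1.8929.

1.89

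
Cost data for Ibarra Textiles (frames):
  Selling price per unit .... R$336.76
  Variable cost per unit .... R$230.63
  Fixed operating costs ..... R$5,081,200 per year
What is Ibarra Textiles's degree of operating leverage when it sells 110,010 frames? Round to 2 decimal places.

1.77

Total contribution margin = 110,010 × R$106.13 = R$11,675,361.30.
Operating income = contribution − fixed costs = R$11,675,361.30 − R$5,081,200 = R$6,594,161.30.
So DOL = total CM / EBIT = R$11,675,361.30 / R$6,594,161.30 = 1.7706.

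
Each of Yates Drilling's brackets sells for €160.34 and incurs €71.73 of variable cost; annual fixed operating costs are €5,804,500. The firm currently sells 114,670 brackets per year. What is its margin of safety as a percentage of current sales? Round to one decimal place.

42.9%

Each unit contributes €160.34 − €71.73 = €88.61. Break-even units = €5,804,500 ÷ €88.61 = 65,506.15; break-even revenue = 65,506.15 × €160.34 = €10,503,256.18.
Current sales = 114,670 × €160.34 = €18,386,187.80.
Margin of safety = (€18,386,187.80 − €10,503,256.18) ÷ €18,386,187.80 = 42.9%.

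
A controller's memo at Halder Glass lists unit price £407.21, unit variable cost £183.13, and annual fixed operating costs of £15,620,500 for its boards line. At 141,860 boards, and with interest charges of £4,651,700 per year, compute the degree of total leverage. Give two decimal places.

Contribution at this volume is 141,860 × £224.08 = £31,787,988.80.
EBIT = £31,787,988.80 − £15,620,500 = £16,167,488.80. Interest = £4,651,700.00.
DOL = £31,787,988.80 ÷ £16,167,488.80 = 1.9662; DFL = £16,167,488.80 ÷ £11,515,788.80 = 1.4039.
DCL = DOL × DFL = 1.9662 × 1.4039 = 2.7603.

2.76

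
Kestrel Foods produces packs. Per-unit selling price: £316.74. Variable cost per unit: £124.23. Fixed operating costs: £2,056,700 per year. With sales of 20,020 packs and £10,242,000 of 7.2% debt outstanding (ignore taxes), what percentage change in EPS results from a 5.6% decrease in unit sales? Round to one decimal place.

-20.4%

At 20,020 units, contribution = 20,020 × £192.51 = £3,854,050.20.
Subtracting fixed costs: EBIT = £3,854,050.20 − £2,056,700 = £1,797,350.20.
Interest = £737,424.00, so EBIT − I = £1,059,926.20.
Degree of combined leverage = contribution ÷ (EBIT − I) = £3,854,050.20 ÷ £1,059,926.20 = 3.6361.
EPS therefore changes by 3.6361 × (-5.6%) = -20.4%.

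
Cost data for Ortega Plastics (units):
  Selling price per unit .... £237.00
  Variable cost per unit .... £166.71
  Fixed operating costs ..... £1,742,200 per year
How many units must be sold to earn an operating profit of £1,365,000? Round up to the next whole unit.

Unit CM = price − variable cost = £237.00 − £166.71 = £70.29.
Units = (FC + target) / CM = (£1,742,200 + £1,365,000) / £70.29 = 44,205.43, so 44,206 units.

44,206 units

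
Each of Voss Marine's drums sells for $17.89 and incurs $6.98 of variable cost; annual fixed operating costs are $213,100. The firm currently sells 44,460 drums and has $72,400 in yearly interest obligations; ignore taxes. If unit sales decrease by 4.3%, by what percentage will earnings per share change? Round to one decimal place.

Total contribution margin = 44,460 × $10.91 = $485,058.60.
Subtracting fixed costs: EBIT = $485,058.60 − $213,100 = $271,958.60.
After interest of $72,400.00, pre-tax earnings = $199,558.60.
Degree of combined leverage = contribution ÷ (EBIT − I) = $485,058.60 ÷ $199,558.60 = 2.4307.
%ΔEPS = DCL × %ΔSales = 2.4307 × -4.3% = -10.5%.

-10.5%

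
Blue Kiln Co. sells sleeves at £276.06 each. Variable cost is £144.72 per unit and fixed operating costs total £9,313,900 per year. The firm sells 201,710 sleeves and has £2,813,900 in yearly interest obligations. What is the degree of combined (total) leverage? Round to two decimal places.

1.84

Contribution at this volume is 201,710 × £131.34 = £26,492,591.40.
Subtracting fixed costs: EBIT = £26,492,591.40 − £9,313,900 = £17,178,691.40. Interest = £2,813,900.00.
DOL = £26,492,591.40 ÷ £17,178,691.40 = 1.5422; DFL = £17,178,691.40 ÷ £14,364,791.40 = 1.1959.
Combined leverage = 1.5422 × 1.1959 = 1.8443.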